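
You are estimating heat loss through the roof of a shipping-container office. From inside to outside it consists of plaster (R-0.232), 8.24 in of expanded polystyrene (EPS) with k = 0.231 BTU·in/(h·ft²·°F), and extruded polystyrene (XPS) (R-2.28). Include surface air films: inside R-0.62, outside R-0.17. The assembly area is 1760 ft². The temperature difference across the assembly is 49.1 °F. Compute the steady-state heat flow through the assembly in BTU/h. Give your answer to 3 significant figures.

2220 BTU/h

8.24/0.231 = 35.67
R_total = 0.62 + 0.232 + 35.67 + 2.28 + 0.17 = 38.97 ft²·°F·h/BTU
Q = A·ΔT/R = 1760 × 49.1 / 38.97 = 2217 BTU/h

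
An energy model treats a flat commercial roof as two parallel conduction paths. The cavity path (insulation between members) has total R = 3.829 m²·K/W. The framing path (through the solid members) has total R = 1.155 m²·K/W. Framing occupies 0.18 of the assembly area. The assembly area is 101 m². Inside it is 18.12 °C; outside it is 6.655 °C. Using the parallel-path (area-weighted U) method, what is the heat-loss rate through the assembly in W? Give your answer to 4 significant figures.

428.4 W

U_eff = 0.82/3.829 + 0.18/1.155 = 0.21416 + 0.15584 = 0.37
R_eff = 1/U_eff = 2.7027 m²·K/W
Q = 101 × (18.12 − 6.655) / 2.7027 = 428.45 W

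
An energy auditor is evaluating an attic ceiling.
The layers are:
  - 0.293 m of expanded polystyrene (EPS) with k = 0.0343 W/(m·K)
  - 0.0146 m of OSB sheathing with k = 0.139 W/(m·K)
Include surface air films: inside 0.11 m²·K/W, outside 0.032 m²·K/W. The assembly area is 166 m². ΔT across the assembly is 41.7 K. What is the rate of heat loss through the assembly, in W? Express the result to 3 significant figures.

788 W

0.293/0.0343 = 8.542
0.0146/0.139 = 0.105
R_total = 0.11 + 8.542 + 0.105 + 0.032 = 8.789 m²·K/W
Q = A·ΔT/R = 166 × 41.7 / 8.789 = 787.6 W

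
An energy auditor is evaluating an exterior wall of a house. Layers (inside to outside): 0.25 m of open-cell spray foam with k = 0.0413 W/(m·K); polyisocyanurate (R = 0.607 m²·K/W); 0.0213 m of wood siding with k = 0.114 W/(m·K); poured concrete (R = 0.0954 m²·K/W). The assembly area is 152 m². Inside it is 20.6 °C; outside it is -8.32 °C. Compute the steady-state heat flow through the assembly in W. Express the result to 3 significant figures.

633 W

0.25/0.0413 = 6.053
0.0213/0.114 = 0.1868
R_total = 6.053 + 0.607 + 0.1868 + 0.0954 = 6.943 m²·K/W
Q = A·ΔT/R = 152 × (20.6 − (-8.32)) / 6.943 = 633.2 W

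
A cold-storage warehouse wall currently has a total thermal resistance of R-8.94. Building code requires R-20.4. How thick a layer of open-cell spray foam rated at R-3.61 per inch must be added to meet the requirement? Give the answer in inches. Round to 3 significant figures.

ΔR = 20.4 − 8.94 = 11.46 ft²·°F·h/BTU
L = ΔR / (R/in) = 11.46/3.61 = 3.175 in

3.17 in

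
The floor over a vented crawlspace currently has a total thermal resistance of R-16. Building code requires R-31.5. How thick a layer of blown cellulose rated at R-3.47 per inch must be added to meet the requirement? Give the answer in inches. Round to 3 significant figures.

4.47 in

ΔR = 31.5 − 16 = 15.5 ft²·°F·h/BTU
L = ΔR / (R/in) = 15.5/3.47 = 4.467 in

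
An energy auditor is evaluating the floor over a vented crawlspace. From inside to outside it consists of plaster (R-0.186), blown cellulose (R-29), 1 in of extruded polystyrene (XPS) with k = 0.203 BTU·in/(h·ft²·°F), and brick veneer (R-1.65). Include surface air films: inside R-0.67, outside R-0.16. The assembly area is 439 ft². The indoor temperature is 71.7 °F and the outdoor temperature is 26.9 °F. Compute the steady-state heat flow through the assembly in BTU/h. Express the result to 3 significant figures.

1/0.203 = 4.926
R_total = 0.67 + 0.186 + 29 + 4.926 + 1.65 + 0.16 = 36.59 ft²·°F·h/BTU
Q = A·ΔT/R = 439 × (71.7 − 26.9) / 36.59 = 537.5 BTU/h

537 BTU/h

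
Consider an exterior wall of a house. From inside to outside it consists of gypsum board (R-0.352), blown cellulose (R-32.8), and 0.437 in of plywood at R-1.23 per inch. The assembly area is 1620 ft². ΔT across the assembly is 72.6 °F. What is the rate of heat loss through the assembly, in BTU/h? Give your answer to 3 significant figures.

3490 BTU/h

0.437 × 1.23 = 0.5375
R_total = 0.352 + 32.8 + 0.5375 = 33.69 ft²·°F·h/BTU
Q = A·ΔT/R = 1620 × 72.6 / 33.69 = 3491 BTU/h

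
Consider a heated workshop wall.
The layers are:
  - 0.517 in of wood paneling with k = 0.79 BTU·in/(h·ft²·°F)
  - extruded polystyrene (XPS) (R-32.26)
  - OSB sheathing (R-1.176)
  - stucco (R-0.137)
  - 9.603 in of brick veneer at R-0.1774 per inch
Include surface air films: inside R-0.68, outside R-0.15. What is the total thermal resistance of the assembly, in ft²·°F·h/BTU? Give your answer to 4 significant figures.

0.517/0.79 = 0.65443
9.603 × 0.1774 = 1.7036
R_total = 0.68 + 0.65443 + 32.26 + 1.176 + 0.137 + 1.7036 + 0.15 = 36.761 ft²·°F·h/BTU

36.76 ft²·°F·h/BTU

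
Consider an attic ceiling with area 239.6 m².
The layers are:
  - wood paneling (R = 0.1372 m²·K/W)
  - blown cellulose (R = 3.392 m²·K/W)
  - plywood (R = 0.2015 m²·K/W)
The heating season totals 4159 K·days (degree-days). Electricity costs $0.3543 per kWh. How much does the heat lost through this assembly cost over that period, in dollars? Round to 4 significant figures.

2271 dollars

R_total = 0.1372 + 3.392 + 0.2015 = 3.7307 m²·K/W
E = A × HDD × 24 / R / 1000 = 239.6 × 4159 × 24 / 3.7307 / 1000 = 6410.6 kWh
Cost = 6410.6 × 0.3543 = $2271.3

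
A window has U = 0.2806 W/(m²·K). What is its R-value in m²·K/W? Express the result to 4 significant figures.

3.564 m²·K/W

R = 1/U = 1/0.2806 = 3.5638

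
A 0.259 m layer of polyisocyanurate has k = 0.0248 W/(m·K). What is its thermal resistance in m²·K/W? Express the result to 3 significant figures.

10.4 m²·K/W

R = L/k = 0.259/0.0248 = 10.44 m²·K/W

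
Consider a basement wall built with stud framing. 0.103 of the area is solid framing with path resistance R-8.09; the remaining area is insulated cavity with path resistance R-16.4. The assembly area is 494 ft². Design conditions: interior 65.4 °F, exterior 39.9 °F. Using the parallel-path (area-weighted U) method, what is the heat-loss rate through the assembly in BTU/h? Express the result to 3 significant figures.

849 BTU/h

U_eff = 0.897/16.4 + 0.103/8.09 = 0.0547 + 0.01273 = 0.06743
R_eff = 1/U_eff = 14.83 ft²·°F·h/BTU
Q = 494 × (65.4 − 39.9) / 14.83 = 849.4 BTU/h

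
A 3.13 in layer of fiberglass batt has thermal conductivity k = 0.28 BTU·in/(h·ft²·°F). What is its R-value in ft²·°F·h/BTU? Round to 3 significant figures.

11.2 ft²·°F·h/BTU

R = L/k = 3.13/0.28 = 11.18 ft²·°F·h/BTU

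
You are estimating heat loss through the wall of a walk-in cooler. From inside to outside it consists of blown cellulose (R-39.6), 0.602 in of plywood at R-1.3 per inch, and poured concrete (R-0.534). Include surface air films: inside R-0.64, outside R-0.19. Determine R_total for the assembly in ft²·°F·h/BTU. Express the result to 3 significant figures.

41.7 ft²·°F·h/BTU

0.602 × 1.3 = 0.7826
R_total = 0.64 + 39.6 + 0.7826 + 0.534 + 0.19 = 41.75 ft²·°F·h/BTU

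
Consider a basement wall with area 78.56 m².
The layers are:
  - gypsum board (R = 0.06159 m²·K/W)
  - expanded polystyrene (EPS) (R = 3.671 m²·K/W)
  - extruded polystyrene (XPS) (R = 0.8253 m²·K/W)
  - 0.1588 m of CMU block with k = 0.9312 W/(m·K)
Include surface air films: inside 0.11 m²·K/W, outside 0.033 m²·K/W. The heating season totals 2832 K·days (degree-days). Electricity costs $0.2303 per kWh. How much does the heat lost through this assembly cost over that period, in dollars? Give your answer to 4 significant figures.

0.1588/0.9312 = 0.17053
R_total = 0.11 + 0.06159 + 3.671 + 0.8253 + 0.17053 + 0.033 = 4.8714 m²·K/W
E = A × HDD × 24 / R / 1000 = 78.56 × 2832 × 24 / 4.8714 / 1000 = 1096.1 kWh
Cost = 1096.1 × 0.2303 = $252.43

252.4 dollars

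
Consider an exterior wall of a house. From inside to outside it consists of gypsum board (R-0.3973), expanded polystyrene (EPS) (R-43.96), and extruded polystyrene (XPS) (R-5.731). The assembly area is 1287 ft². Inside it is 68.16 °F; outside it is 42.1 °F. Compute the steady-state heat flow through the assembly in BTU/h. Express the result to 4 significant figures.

669.6 BTU/h

R_total = 0.3973 + 43.96 + 5.731 = 50.088 ft²·°F·h/BTU
Q = A·ΔT/R = 1287 × (68.16 − 42.1) / 50.088 = 669.6 BTU/h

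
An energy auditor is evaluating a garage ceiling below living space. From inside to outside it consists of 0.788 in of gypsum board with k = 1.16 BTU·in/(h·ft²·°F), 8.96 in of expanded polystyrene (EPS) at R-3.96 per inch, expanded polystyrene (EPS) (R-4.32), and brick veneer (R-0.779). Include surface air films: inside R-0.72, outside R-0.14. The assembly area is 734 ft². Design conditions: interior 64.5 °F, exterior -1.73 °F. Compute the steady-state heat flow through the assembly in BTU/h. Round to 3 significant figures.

1150 BTU/h

0.788/1.16 = 0.6793
8.96 × 3.96 = 35.48
R_total = 0.72 + 0.6793 + 35.48 + 4.32 + 0.779 + 0.14 = 42.12 ft²·°F·h/BTU
Q = A·ΔT/R = 734 × (64.5 − (-1.73)) / 42.12 = 1154 BTU/h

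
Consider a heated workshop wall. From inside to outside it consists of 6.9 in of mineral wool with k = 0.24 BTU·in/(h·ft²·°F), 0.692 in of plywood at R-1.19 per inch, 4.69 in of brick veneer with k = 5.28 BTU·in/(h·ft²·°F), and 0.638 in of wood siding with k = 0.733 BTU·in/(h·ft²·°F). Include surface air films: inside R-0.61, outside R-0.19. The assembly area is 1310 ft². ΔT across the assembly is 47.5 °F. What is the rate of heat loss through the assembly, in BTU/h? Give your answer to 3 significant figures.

6.9/0.24 = 28.75
0.692 × 1.19 = 0.8235
4.69/5.28 = 0.8883
0.638/0.733 = 0.8704
R_total = 0.61 + 28.75 + 0.8235 + 0.8883 + 0.8704 + 0.19 = 32.13 ft²·°F·h/BTU
Q = A·ΔT/R = 1310 × 47.5 / 32.13 = 1937 BTU/h

1940 BTU/h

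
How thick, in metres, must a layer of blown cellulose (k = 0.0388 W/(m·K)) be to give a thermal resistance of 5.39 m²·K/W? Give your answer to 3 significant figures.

0.209 m

L = R·k = 5.39 × 0.0388 = 0.2091 m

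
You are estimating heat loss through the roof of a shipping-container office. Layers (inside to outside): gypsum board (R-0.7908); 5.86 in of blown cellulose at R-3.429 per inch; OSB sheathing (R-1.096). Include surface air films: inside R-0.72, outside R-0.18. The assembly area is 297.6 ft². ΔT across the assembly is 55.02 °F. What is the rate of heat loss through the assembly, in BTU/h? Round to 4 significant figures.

5.86 × 3.429 = 20.094
R_total = 0.72 + 0.7908 + 20.094 + 1.096 + 0.18 = 22.881 ft²·°F·h/BTU
Q = A·ΔT/R = 297.6 × 55.02 / 22.881 = 715.62 BTU/h

715.6 BTU/h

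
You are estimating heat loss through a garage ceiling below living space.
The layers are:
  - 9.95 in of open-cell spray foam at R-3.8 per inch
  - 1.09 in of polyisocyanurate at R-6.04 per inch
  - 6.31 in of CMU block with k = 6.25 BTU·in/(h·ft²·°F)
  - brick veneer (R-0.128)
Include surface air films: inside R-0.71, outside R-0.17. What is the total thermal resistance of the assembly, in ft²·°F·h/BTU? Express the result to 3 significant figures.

9.95 × 3.8 = 37.81
1.09 × 6.04 = 6.584
6.31/6.25 = 1.01
R_total = 0.71 + 37.81 + 6.584 + 1.01 + 0.128 + 0.17 = 46.41 ft²·°F·h/BTU

46.4 ft²·°F·h/BTU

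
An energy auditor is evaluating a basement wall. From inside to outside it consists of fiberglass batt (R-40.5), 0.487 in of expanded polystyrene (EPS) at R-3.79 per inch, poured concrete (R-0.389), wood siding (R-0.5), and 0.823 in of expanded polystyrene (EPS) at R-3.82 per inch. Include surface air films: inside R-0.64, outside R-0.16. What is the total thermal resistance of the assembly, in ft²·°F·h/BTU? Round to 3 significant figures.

47.2 ft²·°F·h/BTU

0.487 × 3.79 = 1.846
0.823 × 3.82 = 3.144
R_total = 0.64 + 40.5 + 1.846 + 0.389 + 0.5 + 3.144 + 0.16 = 47.18 ft²·°F·h/BTU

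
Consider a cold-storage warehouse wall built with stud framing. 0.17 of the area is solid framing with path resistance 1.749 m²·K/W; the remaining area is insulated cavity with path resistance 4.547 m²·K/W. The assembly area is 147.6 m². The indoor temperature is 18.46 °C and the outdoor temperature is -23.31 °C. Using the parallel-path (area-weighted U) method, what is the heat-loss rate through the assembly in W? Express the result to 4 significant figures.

1725 W

U_eff = 0.83/4.547 + 0.17/1.749 = 0.18254 + 0.097198 = 0.27974
R_eff = 1/U_eff = 3.5748 m²·K/W
Q = 147.6 × (18.46 − (-23.31)) / 3.5748 = 1724.6 W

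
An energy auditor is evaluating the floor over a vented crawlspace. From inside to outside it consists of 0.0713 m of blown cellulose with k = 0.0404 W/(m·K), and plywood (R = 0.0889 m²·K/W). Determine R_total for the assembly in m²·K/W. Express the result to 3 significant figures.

0.0713/0.0404 = 1.765
R_total = 1.765 + 0.0889 = 1.854 m²·K/W

1.85 m²·K/W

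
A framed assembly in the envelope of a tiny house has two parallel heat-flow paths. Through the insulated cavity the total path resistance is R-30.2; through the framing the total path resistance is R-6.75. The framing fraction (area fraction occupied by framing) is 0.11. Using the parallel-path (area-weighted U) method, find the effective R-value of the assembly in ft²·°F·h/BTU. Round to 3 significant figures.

21.9 ft²·°F·h/BTU

U_eff = 0.89/30.2 + 0.11/6.75 = 0.02947 + 0.0163 = 0.04577
R_eff = 1/U_eff = 21.85 ft²·°F·h/BTU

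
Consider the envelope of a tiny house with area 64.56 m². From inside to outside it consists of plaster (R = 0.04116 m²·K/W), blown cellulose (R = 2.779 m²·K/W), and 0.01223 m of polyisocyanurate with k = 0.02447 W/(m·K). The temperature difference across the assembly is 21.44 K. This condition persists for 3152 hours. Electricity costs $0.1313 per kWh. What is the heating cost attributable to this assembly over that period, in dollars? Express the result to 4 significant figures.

0.01223/0.02447 = 0.4998
R_total = 0.04116 + 2.779 + 0.4998 = 3.32 m²·K/W
Q = 64.56 × 21.44 / 3.32 = 416.92 W
E = 416.92 W × 3152 h / 1000 = 1314.1 kWh
Cost = 1314.1 × 0.1313 = $172.55

172.5 dollars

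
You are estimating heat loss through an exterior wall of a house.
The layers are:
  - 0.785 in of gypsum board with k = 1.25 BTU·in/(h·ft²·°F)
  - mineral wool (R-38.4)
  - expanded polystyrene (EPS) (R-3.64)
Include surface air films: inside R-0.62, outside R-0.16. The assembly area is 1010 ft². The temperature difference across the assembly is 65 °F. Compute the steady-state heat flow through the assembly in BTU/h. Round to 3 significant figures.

0.785/1.25 = 0.628
R_total = 0.62 + 0.628 + 38.4 + 3.64 + 0.16 = 43.45 ft²·°F·h/BTU
Q = A·ΔT/R = 1010 × 65 / 43.45 = 1511 BTU/h

1510 BTU/h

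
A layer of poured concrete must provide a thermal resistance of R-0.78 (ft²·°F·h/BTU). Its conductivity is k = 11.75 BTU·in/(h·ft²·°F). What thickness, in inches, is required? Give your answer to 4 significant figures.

L = R × k = 0.78 × 11.75 = 9.165 in

9.165 in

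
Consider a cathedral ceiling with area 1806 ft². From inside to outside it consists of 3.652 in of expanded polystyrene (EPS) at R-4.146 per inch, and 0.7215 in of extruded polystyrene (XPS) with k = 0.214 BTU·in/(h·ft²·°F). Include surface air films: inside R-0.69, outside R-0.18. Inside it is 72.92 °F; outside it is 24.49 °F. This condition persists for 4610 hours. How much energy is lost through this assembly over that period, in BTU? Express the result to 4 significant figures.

20800000 BTU

3.652 × 4.146 = 15.141
0.7215/0.214 = 3.3715
R_total = 0.69 + 15.141 + 3.3715 + 0.18 = 19.383 ft²·°F·h/BTU
Q = 1806 × (72.92 − 24.49) / 19.383 = 4512.5 BTU/h
E = 4512.5 × 4610 = 20803000 BTU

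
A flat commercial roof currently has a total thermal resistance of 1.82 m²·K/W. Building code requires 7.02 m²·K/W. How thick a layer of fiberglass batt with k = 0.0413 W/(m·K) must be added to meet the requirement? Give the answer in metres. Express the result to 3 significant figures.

ΔR = 7.02 − 1.82 = 5.2 m²·K/W
L = ΔR × k = 5.2 × 0.0413 = 0.2148 m

0.215 m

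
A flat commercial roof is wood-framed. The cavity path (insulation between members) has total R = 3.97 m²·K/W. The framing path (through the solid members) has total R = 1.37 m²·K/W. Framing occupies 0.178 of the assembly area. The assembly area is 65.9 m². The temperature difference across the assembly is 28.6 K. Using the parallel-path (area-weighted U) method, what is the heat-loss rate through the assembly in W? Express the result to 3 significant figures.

635 W

U_eff = 0.822/3.97 + 0.178/1.37 = 0.2071 + 0.1299 = 0.337
R_eff = 1/U_eff = 2.968 m²·K/W
Q = 65.9 × 28.6 / 2.968 = 635.1 W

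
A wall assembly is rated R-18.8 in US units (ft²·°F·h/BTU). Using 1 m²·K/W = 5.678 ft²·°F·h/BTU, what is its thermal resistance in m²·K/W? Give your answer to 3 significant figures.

3.31 m²·K/W

R_SI = 18.8/5.678 = 3.311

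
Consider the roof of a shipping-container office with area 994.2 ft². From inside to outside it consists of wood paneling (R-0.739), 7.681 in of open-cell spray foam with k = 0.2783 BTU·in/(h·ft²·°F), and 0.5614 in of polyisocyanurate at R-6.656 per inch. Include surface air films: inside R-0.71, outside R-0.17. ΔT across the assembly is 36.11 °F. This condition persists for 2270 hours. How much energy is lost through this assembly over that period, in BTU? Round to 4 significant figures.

2473000 BTU

7.681/0.2783 = 27.6
0.5614 × 6.656 = 3.7367
R_total = 0.71 + 0.739 + 27.6 + 3.7367 + 0.17 = 32.955 ft²·°F·h/BTU
Q = 994.2 × 36.11 / 32.955 = 1089.4 BTU/h
E = 1089.4 × 2270 = 2472900 BTU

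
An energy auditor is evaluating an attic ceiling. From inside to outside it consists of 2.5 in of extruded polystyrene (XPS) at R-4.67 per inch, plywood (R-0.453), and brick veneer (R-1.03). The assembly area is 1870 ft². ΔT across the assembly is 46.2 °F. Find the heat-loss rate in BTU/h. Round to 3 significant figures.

2.5 × 4.67 = 11.68
R_total = 11.68 + 0.453 + 1.03 = 13.16 ft²·°F·h/BTU
Q = A·ΔT/R = 1870 × 46.2 / 13.16 = 6566 BTU/h

6570 BTU/h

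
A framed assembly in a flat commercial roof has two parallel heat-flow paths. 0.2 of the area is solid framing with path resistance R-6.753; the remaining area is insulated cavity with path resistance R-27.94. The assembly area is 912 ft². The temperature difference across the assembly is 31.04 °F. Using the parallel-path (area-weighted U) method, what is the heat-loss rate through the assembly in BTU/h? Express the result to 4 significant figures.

U_eff = 0.8/27.94 + 0.2/6.753 = 0.028633 + 0.029616 = 0.058249
R_eff = 1/U_eff = 17.168 ft²·°F·h/BTU
Q = 912 × 31.04 / 17.168 = 1648.9 BTU/h

1649 BTU/h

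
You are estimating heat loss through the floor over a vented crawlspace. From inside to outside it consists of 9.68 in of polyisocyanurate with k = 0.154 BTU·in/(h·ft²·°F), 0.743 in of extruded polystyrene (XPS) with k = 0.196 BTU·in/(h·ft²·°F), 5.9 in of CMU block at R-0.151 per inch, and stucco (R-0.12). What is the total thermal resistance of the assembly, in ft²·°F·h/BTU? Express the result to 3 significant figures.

67.7 ft²·°F·h/BTU

9.68/0.154 = 62.86
0.743/0.196 = 3.791
5.9 × 0.151 = 0.8909
R_total = 62.86 + 3.791 + 0.8909 + 0.12 = 67.66 ft²·°F·h/BTU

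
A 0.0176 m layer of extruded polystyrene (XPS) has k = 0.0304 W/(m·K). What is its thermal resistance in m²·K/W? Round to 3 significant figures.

R = L/k = 0.0176/0.0304 = 0.5789 m²·K/W

0.579 m²·K/W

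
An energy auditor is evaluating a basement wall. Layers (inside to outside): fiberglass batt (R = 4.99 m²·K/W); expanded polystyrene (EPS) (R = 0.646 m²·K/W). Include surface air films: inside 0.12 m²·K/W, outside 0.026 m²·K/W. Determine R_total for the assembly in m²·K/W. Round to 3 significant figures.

R_total = 0.12 + 4.99 + 0.646 + 0.026 = 5.782 m²·K/W

5.78 m²·K/W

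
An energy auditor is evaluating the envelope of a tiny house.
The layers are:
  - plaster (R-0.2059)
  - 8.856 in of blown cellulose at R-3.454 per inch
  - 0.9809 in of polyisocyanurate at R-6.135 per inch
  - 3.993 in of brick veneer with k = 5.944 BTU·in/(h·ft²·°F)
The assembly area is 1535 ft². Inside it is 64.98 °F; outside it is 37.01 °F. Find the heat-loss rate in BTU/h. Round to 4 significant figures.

1145 BTU/h

8.856 × 3.454 = 30.589
0.9809 × 6.135 = 6.0178
3.993/5.944 = 0.67177
R_total = 0.2059 + 30.589 + 6.0178 + 0.67177 = 37.484 ft²·°F·h/BTU
Q = A·ΔT/R = 1535 × (64.98 − 37.01) / 37.484 = 1145.4 BTU/h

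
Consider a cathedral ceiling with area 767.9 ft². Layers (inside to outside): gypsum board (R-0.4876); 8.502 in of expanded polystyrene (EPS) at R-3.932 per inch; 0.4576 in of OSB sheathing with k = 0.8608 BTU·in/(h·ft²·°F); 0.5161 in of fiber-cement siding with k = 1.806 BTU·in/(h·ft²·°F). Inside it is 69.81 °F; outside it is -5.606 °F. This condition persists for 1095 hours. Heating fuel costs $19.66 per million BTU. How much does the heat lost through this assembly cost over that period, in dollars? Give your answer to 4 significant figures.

8.502 × 3.932 = 33.43
0.4576/0.8608 = 0.5316
0.5161/1.806 = 0.28577
R_total = 0.4876 + 33.43 + 0.5316 + 0.28577 = 34.735 ft²·°F·h/BTU
Q = 767.9 × (69.81 − (-5.606)) / 34.735 = 1667.3 BTU/h
E = 1667.3 × 1095 = 1825600 BTU
Cost = 1825600/10⁶ × 19.66 = $35.892

35.89 dollars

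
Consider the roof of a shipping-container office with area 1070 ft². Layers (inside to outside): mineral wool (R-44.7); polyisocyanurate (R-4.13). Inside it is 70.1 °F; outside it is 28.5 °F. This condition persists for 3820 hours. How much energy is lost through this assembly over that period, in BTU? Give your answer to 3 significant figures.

R_total = 44.7 + 4.13 = 48.83 ft²·°F·h/BTU
Q = 1070 × (70.1 − 28.5) / 48.83 = 911.6 BTU/h
E = 911.6 × 3820 = 3482000 BTU

3480000 BTU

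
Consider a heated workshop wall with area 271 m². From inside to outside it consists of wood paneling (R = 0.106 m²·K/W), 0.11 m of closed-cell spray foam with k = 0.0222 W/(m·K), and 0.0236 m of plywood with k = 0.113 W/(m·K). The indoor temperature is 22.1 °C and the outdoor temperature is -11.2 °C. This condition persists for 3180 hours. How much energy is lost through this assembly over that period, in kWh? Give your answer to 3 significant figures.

0.11/0.0222 = 4.955
0.0236/0.113 = 0.2088
R_total = 0.106 + 4.955 + 0.2088 = 5.27 m²·K/W
Q = 271 × (22.1 − (-11.2)) / 5.27 = 1712 W
E = 1712 W × 3180 h / 1000 = 5446 kWh

5450 kWh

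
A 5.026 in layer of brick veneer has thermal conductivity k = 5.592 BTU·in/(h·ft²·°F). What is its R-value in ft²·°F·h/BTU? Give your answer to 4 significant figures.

R = L/k = 5.026/5.592 = 0.89878 ft²·°F·h/BTU

0.8988 ft²·°F·h/BTU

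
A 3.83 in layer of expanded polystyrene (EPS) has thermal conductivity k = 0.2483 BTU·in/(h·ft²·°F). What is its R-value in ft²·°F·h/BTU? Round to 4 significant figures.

R = L/k = 3.83/0.2483 = 15.425 ft²·°F·h/BTU

15.42 ft²·°F·h/BTU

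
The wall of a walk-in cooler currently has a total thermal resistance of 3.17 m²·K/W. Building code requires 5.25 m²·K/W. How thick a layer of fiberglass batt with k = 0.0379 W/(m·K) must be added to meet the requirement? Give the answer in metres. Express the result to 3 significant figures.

ΔR = 5.25 − 3.17 = 2.08 m²·K/W
L = ΔR × k = 2.08 × 0.0379 = 0.07883 m

0.0788 m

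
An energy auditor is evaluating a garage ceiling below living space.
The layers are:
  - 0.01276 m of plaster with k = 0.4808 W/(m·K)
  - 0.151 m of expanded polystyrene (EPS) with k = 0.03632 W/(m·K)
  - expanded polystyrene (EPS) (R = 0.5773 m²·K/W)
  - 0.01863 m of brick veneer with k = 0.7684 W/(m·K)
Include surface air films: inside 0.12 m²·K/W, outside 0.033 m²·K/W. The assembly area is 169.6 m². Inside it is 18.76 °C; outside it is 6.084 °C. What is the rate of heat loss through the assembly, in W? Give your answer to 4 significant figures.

435.3 W

0.01276/0.4808 = 0.026539
0.151/0.03632 = 4.1575
0.01863/0.7684 = 0.024245
R_total = 0.12 + 0.026539 + 4.1575 + 0.5773 + 0.024245 + 0.033 = 4.9386 m²·K/W
Q = A·ΔT/R = 169.6 × (18.76 − 6.084) / 4.9386 = 435.32 W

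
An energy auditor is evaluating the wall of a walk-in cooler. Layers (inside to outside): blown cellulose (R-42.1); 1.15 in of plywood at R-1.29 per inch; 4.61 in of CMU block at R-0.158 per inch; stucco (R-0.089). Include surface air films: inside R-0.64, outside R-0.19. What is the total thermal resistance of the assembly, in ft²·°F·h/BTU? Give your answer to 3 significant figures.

45.2 ft²·°F·h/BTU

1.15 × 1.29 = 1.483
4.61 × 0.158 = 0.7284
R_total = 0.64 + 42.1 + 1.483 + 0.7284 + 0.089 + 0.19 = 45.23 ft²·°F·h/BTU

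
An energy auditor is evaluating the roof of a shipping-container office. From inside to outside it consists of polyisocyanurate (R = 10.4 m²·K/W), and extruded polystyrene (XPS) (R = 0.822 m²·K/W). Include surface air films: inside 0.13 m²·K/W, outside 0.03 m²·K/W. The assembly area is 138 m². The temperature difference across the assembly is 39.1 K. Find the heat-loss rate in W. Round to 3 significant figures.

474 W

R_total = 0.13 + 10.4 + 0.822 + 0.03 = 11.38 m²·K/W
Q = A·ΔT/R = 138 × 39.1 / 11.38 = 474.1 W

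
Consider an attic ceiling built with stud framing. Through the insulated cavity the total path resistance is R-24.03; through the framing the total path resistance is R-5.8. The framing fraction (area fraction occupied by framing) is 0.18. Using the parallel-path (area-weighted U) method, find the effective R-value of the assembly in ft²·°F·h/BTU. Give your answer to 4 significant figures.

15.35 ft²·°F·h/BTU

U_eff = 0.82/24.03 + 0.18/5.8 = 0.034124 + 0.031034 = 0.065158
R_eff = 1/U_eff = 15.347 ft²·°F·h/BTU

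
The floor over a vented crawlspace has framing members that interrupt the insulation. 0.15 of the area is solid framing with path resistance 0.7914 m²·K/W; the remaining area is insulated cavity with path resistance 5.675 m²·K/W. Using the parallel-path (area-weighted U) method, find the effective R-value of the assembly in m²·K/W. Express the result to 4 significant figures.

U_eff = 0.85/5.675 + 0.15/0.7914 = 0.14978 + 0.18954 = 0.33932
R_eff = 1/U_eff = 2.9471 m²·K/W

2.947 m²·K/W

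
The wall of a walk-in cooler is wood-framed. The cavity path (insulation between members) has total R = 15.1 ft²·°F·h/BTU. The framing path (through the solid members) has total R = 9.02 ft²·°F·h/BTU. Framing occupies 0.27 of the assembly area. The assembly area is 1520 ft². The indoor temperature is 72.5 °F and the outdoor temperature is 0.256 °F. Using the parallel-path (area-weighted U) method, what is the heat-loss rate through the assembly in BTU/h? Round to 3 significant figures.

U_eff = 0.73/15.1 + 0.27/9.02 = 0.04834 + 0.02993 = 0.07828
R_eff = 1/U_eff = 12.78 ft²·°F·h/BTU
Q = 1520 × (72.5 − 0.256) / 12.78 = 8596 BTU/h

8600 BTU/h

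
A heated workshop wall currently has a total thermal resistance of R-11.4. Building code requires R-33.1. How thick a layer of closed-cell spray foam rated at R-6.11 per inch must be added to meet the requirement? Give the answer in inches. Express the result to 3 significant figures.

ΔR = 33.1 − 11.4 = 21.7 ft²·°F·h/BTU
L = ΔR / (R/in) = 21.7/6.11 = 3.552 in

3.55 in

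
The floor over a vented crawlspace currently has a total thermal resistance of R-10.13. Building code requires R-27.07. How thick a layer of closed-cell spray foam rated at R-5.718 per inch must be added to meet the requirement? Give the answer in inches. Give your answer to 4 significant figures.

ΔR = 27.07 − 10.13 = 16.94 ft²·°F·h/BTU
L = ΔR / (R/in) = 16.94/5.718 = 2.9626 in

2.963 in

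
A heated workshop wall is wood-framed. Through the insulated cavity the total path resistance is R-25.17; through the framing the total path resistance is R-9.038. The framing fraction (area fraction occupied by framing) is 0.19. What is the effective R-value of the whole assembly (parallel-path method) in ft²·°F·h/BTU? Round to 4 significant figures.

18.80 ft²·°F·h/BTU

U_eff = 0.81/25.17 + 0.19/9.038 = 0.032181 + 0.021022 = 0.053204
R_eff = 1/U_eff = 18.796 ft²·°F·h/BTU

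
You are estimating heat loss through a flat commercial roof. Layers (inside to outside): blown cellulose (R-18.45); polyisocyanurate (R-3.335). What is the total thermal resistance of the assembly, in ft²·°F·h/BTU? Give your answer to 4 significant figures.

21.79 ft²·°F·h/BTU

R_total = 18.45 + 3.335 = 21.785 ft²·°F·h/BTU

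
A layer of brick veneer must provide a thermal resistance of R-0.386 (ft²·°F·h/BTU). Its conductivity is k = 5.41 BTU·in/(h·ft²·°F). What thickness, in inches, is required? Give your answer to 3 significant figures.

2.09 in

L = R × k = 0.386 × 5.41 = 2.088 in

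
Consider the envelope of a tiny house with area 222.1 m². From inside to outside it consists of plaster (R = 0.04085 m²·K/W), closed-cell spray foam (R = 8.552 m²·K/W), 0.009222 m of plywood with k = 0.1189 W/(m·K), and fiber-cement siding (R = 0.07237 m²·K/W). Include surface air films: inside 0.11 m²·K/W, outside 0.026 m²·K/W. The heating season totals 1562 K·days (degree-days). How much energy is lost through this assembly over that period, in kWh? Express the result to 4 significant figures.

0.009222/0.1189 = 0.077561
R_total = 0.11 + 0.04085 + 8.552 + 0.077561 + 0.07237 + 0.026 = 8.8788 m²·K/W
E = A × HDD × 24 / R / 1000 = 222.1 × 1562 × 24 / 8.8788 / 1000 = 937.75 kWh

937.8 kWh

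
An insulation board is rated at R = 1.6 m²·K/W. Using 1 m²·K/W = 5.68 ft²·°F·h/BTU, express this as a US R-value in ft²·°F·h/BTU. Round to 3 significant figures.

R_US = 1.6 × 5.68 = 9.088

9.09 ft²·°F·h/BTU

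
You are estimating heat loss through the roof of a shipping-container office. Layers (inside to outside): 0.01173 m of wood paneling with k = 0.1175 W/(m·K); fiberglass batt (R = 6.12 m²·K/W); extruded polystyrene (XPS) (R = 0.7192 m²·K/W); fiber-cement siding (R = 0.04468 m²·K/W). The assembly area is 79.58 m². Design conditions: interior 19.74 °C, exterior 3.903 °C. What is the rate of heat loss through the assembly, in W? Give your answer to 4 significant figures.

180.5 W

0.01173/0.1175 = 0.09983
R_total = 0.09983 + 6.12 + 0.7192 + 0.04468 = 6.9837 m²·K/W
Q = A·ΔT/R = 79.58 × (19.74 − 3.903) / 6.9837 = 180.46 W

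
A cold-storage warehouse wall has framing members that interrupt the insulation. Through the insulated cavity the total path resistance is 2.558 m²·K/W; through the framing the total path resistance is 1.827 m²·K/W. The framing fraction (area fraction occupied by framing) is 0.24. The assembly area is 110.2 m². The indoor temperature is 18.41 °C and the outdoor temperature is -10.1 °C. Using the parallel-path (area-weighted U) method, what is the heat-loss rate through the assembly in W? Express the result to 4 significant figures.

1346 W

U_eff = 0.76/2.558 + 0.24/1.827 = 0.29711 + 0.13136 = 0.42847
R_eff = 1/U_eff = 2.3339 m²·K/W
Q = 110.2 × (18.41 − (-10.1)) / 2.3339 = 1346.2 W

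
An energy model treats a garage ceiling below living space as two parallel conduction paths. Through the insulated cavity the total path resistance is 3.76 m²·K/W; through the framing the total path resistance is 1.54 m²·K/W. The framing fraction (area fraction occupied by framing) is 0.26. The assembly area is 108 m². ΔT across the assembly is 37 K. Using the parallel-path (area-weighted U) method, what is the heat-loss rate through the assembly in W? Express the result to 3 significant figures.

U_eff = 0.74/3.76 + 0.26/1.54 = 0.1968 + 0.1688 = 0.3656
R_eff = 1/U_eff = 2.735 m²·K/W
Q = 108 × 37 / 2.735 = 1461 W

1460 W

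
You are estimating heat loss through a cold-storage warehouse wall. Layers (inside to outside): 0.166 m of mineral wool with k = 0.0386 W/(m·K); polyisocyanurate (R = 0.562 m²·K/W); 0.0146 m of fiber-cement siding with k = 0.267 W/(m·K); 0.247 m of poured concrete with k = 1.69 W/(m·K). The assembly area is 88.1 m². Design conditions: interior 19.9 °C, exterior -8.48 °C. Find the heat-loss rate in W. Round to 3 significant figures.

494 W

0.166/0.0386 = 4.301
0.0146/0.267 = 0.05468
0.247/1.69 = 0.1462
R_total = 4.301 + 0.562 + 0.05468 + 0.1462 = 5.063 m²·K/W
Q = A·ΔT/R = 88.1 × (19.9 − (-8.48)) / 5.063 = 493.8 W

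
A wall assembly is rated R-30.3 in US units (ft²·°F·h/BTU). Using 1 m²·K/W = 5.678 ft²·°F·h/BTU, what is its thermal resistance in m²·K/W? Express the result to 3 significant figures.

5.34 m²·K/W

R_SI = 30.3/5.678 = 5.336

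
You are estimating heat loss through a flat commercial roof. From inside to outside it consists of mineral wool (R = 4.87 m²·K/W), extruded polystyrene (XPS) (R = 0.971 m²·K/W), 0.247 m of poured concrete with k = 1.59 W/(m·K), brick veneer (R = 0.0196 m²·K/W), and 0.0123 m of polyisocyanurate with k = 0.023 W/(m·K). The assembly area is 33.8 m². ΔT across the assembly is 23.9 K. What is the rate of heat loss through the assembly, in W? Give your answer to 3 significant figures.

0.247/1.59 = 0.1553
0.0123/0.023 = 0.5348
R_total = 4.87 + 0.971 + 0.1553 + 0.0196 + 0.5348 = 6.551 m²·K/W
Q = A·ΔT/R = 33.8 × 23.9 / 6.551 = 123.3 W

123 W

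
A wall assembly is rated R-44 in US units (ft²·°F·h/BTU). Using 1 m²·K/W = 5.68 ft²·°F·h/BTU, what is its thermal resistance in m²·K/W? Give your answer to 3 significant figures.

7.75 m²·K/W

R_SI = 44/5.68 = 7.746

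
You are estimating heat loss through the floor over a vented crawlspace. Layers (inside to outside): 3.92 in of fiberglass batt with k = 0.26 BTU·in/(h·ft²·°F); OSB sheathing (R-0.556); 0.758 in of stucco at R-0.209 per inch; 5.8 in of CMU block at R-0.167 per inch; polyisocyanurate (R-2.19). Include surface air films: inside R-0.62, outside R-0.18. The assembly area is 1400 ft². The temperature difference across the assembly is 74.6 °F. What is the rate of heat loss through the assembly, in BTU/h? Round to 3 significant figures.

5290 BTU/h

3.92/0.26 = 15.08
0.758 × 0.209 = 0.1584
5.8 × 0.167 = 0.9686
R_total = 0.62 + 15.08 + 0.556 + 0.1584 + 0.9686 + 2.19 + 0.18 = 19.75 ft²·°F·h/BTU
Q = A·ΔT/R = 1400 × 74.6 / 19.75 = 5288 BTU/h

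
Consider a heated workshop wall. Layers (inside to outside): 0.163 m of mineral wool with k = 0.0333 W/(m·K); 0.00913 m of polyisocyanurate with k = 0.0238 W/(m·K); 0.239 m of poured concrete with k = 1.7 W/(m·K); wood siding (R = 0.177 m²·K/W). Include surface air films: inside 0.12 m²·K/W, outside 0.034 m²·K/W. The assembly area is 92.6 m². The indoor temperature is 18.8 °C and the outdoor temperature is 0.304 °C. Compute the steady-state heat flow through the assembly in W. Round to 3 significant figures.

298 W

0.163/0.0333 = 4.895
0.00913/0.0238 = 0.3836
0.239/1.7 = 0.1406
R_total = 0.12 + 4.895 + 0.3836 + 0.1406 + 0.177 + 0.034 = 5.75 m²·K/W
Q = A·ΔT/R = 92.6 × (18.8 − 0.304) / 5.75 = 297.9 W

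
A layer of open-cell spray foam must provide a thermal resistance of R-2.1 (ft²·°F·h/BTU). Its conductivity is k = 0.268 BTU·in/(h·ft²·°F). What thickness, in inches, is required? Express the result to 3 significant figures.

0.563 in

L = R × k = 2.1 × 0.268 = 0.5628 in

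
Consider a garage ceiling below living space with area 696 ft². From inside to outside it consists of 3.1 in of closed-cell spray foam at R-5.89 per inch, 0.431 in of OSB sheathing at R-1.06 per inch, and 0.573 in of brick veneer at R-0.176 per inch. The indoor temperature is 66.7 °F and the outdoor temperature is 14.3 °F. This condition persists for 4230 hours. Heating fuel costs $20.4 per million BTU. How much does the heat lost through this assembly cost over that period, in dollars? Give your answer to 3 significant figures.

167 dollars

3.1 × 5.89 = 18.26
0.431 × 1.06 = 0.4569
0.573 × 0.176 = 0.1008
R_total = 18.26 + 0.4569 + 0.1008 = 18.82 ft²·°F·h/BTU
Q = 696 × (66.7 − 14.3) / 18.82 = 1938 BTU/h
E = 1938 × 4230 = 8199000 BTU
Cost = 8199000/10⁶ × 20.4 = $167.3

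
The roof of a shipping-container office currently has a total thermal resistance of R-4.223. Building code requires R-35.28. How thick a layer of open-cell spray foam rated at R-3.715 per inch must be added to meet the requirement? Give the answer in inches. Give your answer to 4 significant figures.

ΔR = 35.28 − 4.223 = 31.057 ft²·°F·h/BTU
L = ΔR / (R/in) = 31.057/3.715 = 8.3599 in

8.360 in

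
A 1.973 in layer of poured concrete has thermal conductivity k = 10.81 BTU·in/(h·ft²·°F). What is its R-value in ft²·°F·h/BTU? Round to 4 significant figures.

0.1825 ft²·°F·h/BTU

R = L/k = 1.973/10.81 = 0.18252 ft²·°F·h/BTU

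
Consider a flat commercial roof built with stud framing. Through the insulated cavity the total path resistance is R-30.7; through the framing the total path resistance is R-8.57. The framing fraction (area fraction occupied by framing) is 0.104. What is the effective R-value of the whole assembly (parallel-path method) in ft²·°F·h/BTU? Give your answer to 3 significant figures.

U_eff = 0.896/30.7 + 0.104/8.57 = 0.02919 + 0.01214 = 0.04132
R_eff = 1/U_eff = 24.2 ft²·°F·h/BTU

24.2 ft²·°F·h/BTU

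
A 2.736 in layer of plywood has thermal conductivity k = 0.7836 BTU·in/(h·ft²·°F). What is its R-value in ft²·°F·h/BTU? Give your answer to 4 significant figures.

R = L/k = 2.736/0.7836 = 3.4916 ft²·°F·h/BTU

3.492 ft²·°F·h/BTU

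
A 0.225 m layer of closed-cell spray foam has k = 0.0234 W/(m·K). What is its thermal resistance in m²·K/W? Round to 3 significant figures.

R = L/k = 0.225/0.0234 = 9.615 m²·K/W

9.62 m²·K/W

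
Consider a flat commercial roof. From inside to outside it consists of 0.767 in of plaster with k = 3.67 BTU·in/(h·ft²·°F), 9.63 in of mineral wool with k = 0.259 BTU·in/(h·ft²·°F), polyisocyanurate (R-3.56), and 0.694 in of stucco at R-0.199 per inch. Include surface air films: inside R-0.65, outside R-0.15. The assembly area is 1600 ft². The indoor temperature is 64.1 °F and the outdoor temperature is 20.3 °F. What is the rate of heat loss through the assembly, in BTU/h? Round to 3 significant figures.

0.767/3.67 = 0.209
9.63/0.259 = 37.18
0.694 × 0.199 = 0.1381
R_total = 0.65 + 0.209 + 37.18 + 3.56 + 0.1381 + 0.15 = 41.89 ft²·°F·h/BTU
Q = A·ΔT/R = 1600 × (64.1 − 20.3) / 41.89 = 1673 BTU/h

1670 BTU/h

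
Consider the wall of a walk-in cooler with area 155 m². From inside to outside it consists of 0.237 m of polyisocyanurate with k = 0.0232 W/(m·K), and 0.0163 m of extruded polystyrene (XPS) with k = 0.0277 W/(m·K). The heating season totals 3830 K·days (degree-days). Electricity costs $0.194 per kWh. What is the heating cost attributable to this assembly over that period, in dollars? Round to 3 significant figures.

0.237/0.0232 = 10.22
0.0163/0.0277 = 0.5884
R_total = 10.22 + 0.5884 = 10.8 m²·K/W
E = A × HDD × 24 / R / 1000 = 155 × 3830 × 24 / 10.8 / 1000 = 1319 kWh
Cost = 1319 × 0.194 = $255.8

256 dollars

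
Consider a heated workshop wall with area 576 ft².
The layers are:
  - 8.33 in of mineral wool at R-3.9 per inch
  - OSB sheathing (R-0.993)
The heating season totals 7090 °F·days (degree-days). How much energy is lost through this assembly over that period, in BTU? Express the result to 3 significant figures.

8.33 × 3.9 = 32.49
R_total = 32.49 + 0.993 = 33.48 ft²·°F·h/BTU
E = A × HDD × 24 / R = 576 × 7090 × 24 / 33.48 = 2927000 BTU

2930000 BTU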